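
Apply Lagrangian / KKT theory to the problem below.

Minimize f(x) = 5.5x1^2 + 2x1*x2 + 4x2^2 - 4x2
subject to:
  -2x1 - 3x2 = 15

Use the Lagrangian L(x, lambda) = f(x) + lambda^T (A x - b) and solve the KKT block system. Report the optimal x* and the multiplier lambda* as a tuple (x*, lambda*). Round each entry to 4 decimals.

Form the Lagrangian:
  L(x, lambda) = (1/2) x^T Q x + c^T x + lambda^T (A x - b)
Stationarity (grad_x L = 0): Q x + c + A^T lambda = 0.
Primal feasibility: A x = b.

This gives the KKT block system:
  [ Q   A^T ] [ x     ]   [-c ]
  [ A    0  ] [ lambda ] = [ b ]

Solving the linear system:
  x*      = (-1.6262, -3.9159)
  lambda* = (-12.8598)
  f(x*)   = 104.2804

x* = (-1.6262, -3.9159), lambda* = (-12.8598)


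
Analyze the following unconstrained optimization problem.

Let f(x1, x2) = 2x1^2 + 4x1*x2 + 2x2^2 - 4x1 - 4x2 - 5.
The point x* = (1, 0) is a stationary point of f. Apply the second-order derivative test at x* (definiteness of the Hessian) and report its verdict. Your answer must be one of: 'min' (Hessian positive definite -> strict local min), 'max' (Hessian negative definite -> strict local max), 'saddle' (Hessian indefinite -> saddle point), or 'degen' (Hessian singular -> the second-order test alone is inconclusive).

Compute the Hessian H = grad^2 f:
  H = [[4, 4], [4, 4]]
Verify stationarity: grad f(x*) = H x* + g = (0, 0).
Eigenvalues of H: 0, 8.
H has a zero eigenvalue (singular; positive semidefinite but not definite), so H is neither positive definite, negative definite, nor indefinite. The second-order test alone is inconclusive -> degen.
(Indeed, f is constant along the null direction of H through x*, so x* is not a strict local extremum.)

degen


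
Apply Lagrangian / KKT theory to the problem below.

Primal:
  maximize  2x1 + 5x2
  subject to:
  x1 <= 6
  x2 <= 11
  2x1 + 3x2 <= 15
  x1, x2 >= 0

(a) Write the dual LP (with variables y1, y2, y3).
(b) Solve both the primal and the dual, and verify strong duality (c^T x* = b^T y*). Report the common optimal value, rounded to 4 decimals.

The standard primal-dual pair for 'max c^T x s.t. A x <= b, x >= 0' is:
  Dual:  min b^T y  s.t.  A^T y >= c,  y >= 0.

So the dual LP is:
  minimize  6y1 + 11y2 + 15y3
  subject to:
    y1 + 2y3 >= 2
    y2 + 3y3 >= 5
    y1, y2, y3 >= 0

Solving the primal: x* = (0, 5).
  primal value c^T x* = 25.
Solving the dual: y* = (0, 0, 1.6667).
  dual value b^T y* = 25.
Strong duality: c^T x* = b^T y*. Confirmed.

25


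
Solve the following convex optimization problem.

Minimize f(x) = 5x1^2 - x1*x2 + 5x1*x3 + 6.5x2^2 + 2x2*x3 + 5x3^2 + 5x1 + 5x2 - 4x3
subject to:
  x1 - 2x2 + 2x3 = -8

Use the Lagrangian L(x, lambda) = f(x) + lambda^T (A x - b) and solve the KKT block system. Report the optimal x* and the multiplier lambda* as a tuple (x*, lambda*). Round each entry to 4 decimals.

Form the Lagrangian:
  L(x, lambda) = (1/2) x^T Q x + c^T x + lambda^T (A x - b)
Stationarity (grad_x L = 0): Q x + c + A^T lambda = 0.
Primal feasibility: A x = b.

This gives the KKT block system:
  [ Q   A^T ] [ x     ]   [-c ]
  [ A    0  ] [ lambda ] = [ b ]

Solving the linear system:
  x*      = (-0.4786, 1.7053, -2.0554)
  lambda* = (11.7683)
  f(x*)   = 54.2506

x* = (-0.4786, 1.7053, -2.0554), lambda* = (11.7683)


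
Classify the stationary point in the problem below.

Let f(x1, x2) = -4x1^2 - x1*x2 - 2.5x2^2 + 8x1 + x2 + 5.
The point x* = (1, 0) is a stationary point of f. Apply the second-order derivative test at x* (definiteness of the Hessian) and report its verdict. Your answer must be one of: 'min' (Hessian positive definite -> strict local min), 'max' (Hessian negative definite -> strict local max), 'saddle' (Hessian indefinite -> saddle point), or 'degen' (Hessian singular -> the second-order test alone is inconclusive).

Compute the Hessian H = grad^2 f:
  H = [[-8, -1], [-1, -5]]
Verify stationarity: grad f(x*) = H x* + g = (0, 0).
Eigenvalues of H: -8.3028, -4.6972.
Both eigenvalues < 0, so H is negative definite -> x* is a strict local max.

max


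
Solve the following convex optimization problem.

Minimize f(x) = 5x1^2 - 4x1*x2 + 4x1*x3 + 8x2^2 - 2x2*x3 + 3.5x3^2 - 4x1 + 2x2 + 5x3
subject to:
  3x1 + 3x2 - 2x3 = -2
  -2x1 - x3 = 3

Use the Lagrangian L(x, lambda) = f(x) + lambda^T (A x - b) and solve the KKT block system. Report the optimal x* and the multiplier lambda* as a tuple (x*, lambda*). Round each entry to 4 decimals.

Form the Lagrangian:
  L(x, lambda) = (1/2) x^T Q x + c^T x + lambda^T (A x - b)
Stationarity (grad_x L = 0): Q x + c + A^T lambda = 0.
Primal feasibility: A x = b.

This gives the KKT block system:
  [ Q   A^T ] [ x     ]   [-c ]
  [ A    0  ] [ lambda ] = [ b ]

Solving the linear system:
  x*      = (-0.888, -0.5947, -1.224)
  lambda* = (0.5051, -6.9409)
  f(x*)   = 9.0377

x* = (-0.888, -0.5947, -1.224), lambda* = (0.5051, -6.9409)


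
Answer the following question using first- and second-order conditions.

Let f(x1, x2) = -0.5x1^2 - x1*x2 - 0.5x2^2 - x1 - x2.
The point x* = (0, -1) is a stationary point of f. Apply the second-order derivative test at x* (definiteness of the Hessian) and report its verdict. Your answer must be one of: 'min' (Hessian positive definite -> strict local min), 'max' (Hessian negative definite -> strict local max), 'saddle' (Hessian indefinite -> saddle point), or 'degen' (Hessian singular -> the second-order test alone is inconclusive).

Compute the Hessian H = grad^2 f:
  H = [[-1, -1], [-1, -1]]
Verify stationarity: grad f(x*) = H x* + g = (0, 0).
Eigenvalues of H: -2, 0.
H has a zero eigenvalue (singular; negative semidefinite but not definite), so H is neither positive definite, negative definite, nor indefinite. The second-order test alone is inconclusive -> degen.
(Indeed, f is constant along the null direction of H through x*, so x* is not a strict local extremum.)

degen


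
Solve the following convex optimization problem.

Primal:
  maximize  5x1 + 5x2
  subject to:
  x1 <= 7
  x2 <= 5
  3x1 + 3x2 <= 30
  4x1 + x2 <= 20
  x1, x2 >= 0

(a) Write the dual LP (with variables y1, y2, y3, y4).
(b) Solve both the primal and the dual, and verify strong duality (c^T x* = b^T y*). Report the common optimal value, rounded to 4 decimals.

The standard primal-dual pair for 'max c^T x s.t. A x <= b, x >= 0' is:
  Dual:  min b^T y  s.t.  A^T y >= c,  y >= 0.

So the dual LP is:
  minimize  7y1 + 5y2 + 30y3 + 20y4
  subject to:
    y1 + 3y3 + 4y4 >= 5
    y2 + 3y3 + y4 >= 5
    y1, y2, y3, y4 >= 0

Solving the primal: x* = (3.75, 5).
  primal value c^T x* = 43.75.
Solving the dual: y* = (0, 3.75, 0, 1.25).
  dual value b^T y* = 43.75.
Strong duality: c^T x* = b^T y*. Confirmed.

43.75


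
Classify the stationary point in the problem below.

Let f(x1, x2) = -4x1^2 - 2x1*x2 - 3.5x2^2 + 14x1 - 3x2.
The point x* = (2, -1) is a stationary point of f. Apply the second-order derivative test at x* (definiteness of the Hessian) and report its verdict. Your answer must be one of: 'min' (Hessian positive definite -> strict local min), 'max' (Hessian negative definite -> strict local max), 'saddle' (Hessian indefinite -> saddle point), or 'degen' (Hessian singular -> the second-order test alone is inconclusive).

Compute the Hessian H = grad^2 f:
  H = [[-8, -2], [-2, -7]]
Verify stationarity: grad f(x*) = H x* + g = (0, 0).
Eigenvalues of H: -9.5616, -5.4384.
Both eigenvalues < 0, so H is negative definite -> x* is a strict local max.

max


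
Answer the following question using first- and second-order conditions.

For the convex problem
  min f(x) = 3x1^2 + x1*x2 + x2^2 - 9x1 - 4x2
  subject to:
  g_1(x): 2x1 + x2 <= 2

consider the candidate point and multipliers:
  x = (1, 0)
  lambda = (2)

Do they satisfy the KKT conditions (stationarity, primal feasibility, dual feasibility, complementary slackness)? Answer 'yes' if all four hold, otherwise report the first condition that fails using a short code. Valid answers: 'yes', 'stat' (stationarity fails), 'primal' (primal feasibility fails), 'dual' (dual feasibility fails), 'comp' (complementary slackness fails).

Gradient of f: grad f(x) = Q x + c = (-3, -3)
Constraint values g_i(x) = a_i^T x - b_i:
  g_1((1, 0)) = 0
Stationarity residual: grad f(x) + sum_i lambda_i a_i = (1, -1)
  -> stationarity FAILS
Primal feasibility (all g_i <= 0): OK
Dual feasibility (all lambda_i >= 0): OK
Complementary slackness (lambda_i * g_i(x) = 0 for all i): OK

Verdict: the first failing condition is stationarity -> stat.

stat


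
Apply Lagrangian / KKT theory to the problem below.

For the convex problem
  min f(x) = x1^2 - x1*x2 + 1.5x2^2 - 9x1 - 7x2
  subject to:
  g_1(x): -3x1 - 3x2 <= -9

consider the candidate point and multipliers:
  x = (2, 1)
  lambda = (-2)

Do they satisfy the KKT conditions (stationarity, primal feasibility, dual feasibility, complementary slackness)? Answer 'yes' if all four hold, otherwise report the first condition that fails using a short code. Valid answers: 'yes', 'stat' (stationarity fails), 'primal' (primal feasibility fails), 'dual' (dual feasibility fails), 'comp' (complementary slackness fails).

Gradient of f: grad f(x) = Q x + c = (-6, -6)
Constraint values g_i(x) = a_i^T x - b_i:
  g_1((2, 1)) = 0
Stationarity residual: grad f(x) + sum_i lambda_i a_i = (0, 0)
  -> stationarity OK
Primal feasibility (all g_i <= 0): OK
Dual feasibility (all lambda_i >= 0): FAILS
Complementary slackness (lambda_i * g_i(x) = 0 for all i): OK

Verdict: the first failing condition is dual_feasibility -> dual.

dual


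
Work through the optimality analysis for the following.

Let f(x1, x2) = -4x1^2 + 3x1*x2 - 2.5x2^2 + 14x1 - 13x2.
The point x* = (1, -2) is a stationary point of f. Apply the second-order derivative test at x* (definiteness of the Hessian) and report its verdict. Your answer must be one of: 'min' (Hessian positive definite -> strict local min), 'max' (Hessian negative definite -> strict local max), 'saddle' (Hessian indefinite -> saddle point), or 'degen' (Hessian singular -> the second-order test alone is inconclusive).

Compute the Hessian H = grad^2 f:
  H = [[-8, 3], [3, -5]]
Verify stationarity: grad f(x*) = H x* + g = (0, 0).
Eigenvalues of H: -9.8541, -3.1459.
Both eigenvalues < 0, so H is negative definite -> x* is a strict local max.

max


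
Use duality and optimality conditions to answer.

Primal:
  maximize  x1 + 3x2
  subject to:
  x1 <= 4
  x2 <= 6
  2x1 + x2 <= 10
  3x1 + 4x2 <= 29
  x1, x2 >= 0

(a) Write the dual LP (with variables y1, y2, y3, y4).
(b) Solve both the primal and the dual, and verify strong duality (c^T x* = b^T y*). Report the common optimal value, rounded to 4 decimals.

The standard primal-dual pair for 'max c^T x s.t. A x <= b, x >= 0' is:
  Dual:  min b^T y  s.t.  A^T y >= c,  y >= 0.

So the dual LP is:
  minimize  4y1 + 6y2 + 10y3 + 29y4
  subject to:
    y1 + 2y3 + 3y4 >= 1
    y2 + y3 + 4y4 >= 3
    y1, y2, y3, y4 >= 0

Solving the primal: x* = (1.6667, 6).
  primal value c^T x* = 19.6667.
Solving the dual: y* = (0, 1.6667, 0, 0.3333).
  dual value b^T y* = 19.6667.
Strong duality: c^T x* = b^T y*. Confirmed.

19.6667


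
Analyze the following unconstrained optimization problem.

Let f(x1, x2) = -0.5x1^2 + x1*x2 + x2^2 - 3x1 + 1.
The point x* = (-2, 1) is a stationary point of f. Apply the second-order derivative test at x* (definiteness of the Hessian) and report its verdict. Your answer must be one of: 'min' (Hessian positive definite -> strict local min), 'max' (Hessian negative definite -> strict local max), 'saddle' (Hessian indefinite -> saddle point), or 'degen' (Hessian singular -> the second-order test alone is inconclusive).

Compute the Hessian H = grad^2 f:
  H = [[-1, 1], [1, 2]]
Verify stationarity: grad f(x*) = H x* + g = (0, 0).
Eigenvalues of H: -1.3028, 2.3028.
Eigenvalues have mixed signs, so H is indefinite -> x* is a saddle point.

saddle


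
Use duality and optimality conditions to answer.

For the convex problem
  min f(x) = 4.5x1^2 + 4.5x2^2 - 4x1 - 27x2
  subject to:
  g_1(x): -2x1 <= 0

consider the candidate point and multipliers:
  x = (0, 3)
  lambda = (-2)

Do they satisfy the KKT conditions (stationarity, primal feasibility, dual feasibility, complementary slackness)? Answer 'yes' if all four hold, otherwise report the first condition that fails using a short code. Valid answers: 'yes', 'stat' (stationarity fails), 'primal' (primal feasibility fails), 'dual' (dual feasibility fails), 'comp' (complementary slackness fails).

Gradient of f: grad f(x) = Q x + c = (-4, 0)
Constraint values g_i(x) = a_i^T x - b_i:
  g_1((0, 3)) = 0
Stationarity residual: grad f(x) + sum_i lambda_i a_i = (0, 0)
  -> stationarity OK
Primal feasibility (all g_i <= 0): OK
Dual feasibility (all lambda_i >= 0): FAILS
Complementary slackness (lambda_i * g_i(x) = 0 for all i): OK

Verdict: the first failing condition is dual_feasibility -> dual.

dual


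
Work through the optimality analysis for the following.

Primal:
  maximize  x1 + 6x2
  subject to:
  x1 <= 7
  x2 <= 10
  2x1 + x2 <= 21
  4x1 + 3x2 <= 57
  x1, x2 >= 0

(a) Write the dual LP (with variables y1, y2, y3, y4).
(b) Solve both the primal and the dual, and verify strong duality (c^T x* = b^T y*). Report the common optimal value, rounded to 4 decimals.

The standard primal-dual pair for 'max c^T x s.t. A x <= b, x >= 0' is:
  Dual:  min b^T y  s.t.  A^T y >= c,  y >= 0.

So the dual LP is:
  minimize  7y1 + 10y2 + 21y3 + 57y4
  subject to:
    y1 + 2y3 + 4y4 >= 1
    y2 + y3 + 3y4 >= 6
    y1, y2, y3, y4 >= 0

Solving the primal: x* = (5.5, 10).
  primal value c^T x* = 65.5.
Solving the dual: y* = (0, 5.5, 0.5, 0).
  dual value b^T y* = 65.5.
Strong duality: c^T x* = b^T y*. Confirmed.

65.5


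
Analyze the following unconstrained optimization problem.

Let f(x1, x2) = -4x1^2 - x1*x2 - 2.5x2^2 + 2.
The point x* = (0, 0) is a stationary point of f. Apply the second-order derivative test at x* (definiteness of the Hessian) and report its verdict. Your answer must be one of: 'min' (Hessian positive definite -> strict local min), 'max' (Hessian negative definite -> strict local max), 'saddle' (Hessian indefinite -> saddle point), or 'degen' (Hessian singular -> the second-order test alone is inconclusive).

Compute the Hessian H = grad^2 f:
  H = [[-8, -1], [-1, -5]]
Verify stationarity: grad f(x*) = H x* + g = (0, 0).
Eigenvalues of H: -8.3028, -4.6972.
Both eigenvalues < 0, so H is negative definite -> x* is a strict local max.

max


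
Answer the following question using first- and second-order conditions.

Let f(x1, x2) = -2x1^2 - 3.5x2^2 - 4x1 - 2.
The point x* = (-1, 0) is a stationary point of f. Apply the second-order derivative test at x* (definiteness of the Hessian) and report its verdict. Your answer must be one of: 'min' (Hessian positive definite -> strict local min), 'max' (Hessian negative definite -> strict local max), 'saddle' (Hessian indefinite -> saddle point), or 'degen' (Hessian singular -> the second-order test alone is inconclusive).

Compute the Hessian H = grad^2 f:
  H = [[-4, 0], [0, -7]]
Verify stationarity: grad f(x*) = H x* + g = (0, 0).
Eigenvalues of H: -7, -4.
Both eigenvalues < 0, so H is negative definite -> x* is a strict local max.

max


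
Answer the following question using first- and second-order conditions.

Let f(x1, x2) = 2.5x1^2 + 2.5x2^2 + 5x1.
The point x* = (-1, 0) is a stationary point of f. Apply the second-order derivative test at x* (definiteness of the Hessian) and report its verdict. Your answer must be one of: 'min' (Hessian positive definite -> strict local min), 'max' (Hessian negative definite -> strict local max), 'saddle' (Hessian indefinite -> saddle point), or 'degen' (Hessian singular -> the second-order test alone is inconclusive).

Compute the Hessian H = grad^2 f:
  H = [[5, 0], [0, 5]]
Verify stationarity: grad f(x*) = H x* + g = (0, 0).
Eigenvalues of H: 5, 5.
Both eigenvalues > 0, so H is positive definite -> x* is a strict local min.

min


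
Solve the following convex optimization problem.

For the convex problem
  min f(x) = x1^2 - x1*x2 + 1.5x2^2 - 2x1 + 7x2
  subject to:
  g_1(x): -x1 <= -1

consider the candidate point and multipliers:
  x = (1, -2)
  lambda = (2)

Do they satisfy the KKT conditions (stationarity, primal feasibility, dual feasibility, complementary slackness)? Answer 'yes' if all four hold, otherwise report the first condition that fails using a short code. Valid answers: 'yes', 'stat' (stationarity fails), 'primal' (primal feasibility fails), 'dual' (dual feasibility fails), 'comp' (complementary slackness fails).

Gradient of f: grad f(x) = Q x + c = (2, 0)
Constraint values g_i(x) = a_i^T x - b_i:
  g_1((1, -2)) = 0
Stationarity residual: grad f(x) + sum_i lambda_i a_i = (0, 0)
  -> stationarity OK
Primal feasibility (all g_i <= 0): OK
Dual feasibility (all lambda_i >= 0): OK
Complementary slackness (lambda_i * g_i(x) = 0 for all i): OK

Verdict: yes, KKT holds.

yes


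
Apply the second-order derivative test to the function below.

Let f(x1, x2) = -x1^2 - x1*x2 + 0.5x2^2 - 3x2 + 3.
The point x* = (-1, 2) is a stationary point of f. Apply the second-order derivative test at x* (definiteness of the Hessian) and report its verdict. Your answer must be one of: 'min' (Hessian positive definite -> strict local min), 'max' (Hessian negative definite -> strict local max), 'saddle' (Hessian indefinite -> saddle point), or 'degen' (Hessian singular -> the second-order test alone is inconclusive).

Compute the Hessian H = grad^2 f:
  H = [[-2, -1], [-1, 1]]
Verify stationarity: grad f(x*) = H x* + g = (0, 0).
Eigenvalues of H: -2.3028, 1.3028.
Eigenvalues have mixed signs, so H is indefinite -> x* is a saddle point.

saddle


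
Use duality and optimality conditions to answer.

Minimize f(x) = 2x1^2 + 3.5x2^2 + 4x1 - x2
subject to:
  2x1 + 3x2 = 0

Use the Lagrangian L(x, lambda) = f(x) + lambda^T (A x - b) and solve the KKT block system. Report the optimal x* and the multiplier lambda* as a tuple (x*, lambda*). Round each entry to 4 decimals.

Form the Lagrangian:
  L(x, lambda) = (1/2) x^T Q x + c^T x + lambda^T (A x - b)
Stationarity (grad_x L = 0): Q x + c + A^T lambda = 0.
Primal feasibility: A x = b.

This gives the KKT block system:
  [ Q   A^T ] [ x     ]   [-c ]
  [ A    0  ] [ lambda ] = [ b ]

Solving the linear system:
  x*      = (-0.6562, 0.4375)
  lambda* = (-0.6875)
  f(x*)   = -1.5312

x* = (-0.6562, 0.4375), lambda* = (-0.6875)


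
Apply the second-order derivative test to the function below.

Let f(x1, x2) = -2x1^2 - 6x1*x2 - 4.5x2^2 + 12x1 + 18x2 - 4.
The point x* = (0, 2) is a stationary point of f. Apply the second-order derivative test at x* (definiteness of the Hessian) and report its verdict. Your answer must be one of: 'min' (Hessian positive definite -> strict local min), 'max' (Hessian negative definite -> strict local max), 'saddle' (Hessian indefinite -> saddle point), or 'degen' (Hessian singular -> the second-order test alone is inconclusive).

Compute the Hessian H = grad^2 f:
  H = [[-4, -6], [-6, -9]]
Verify stationarity: grad f(x*) = H x* + g = (0, 0).
Eigenvalues of H: -13, 0.
H has a zero eigenvalue (singular; negative semidefinite but not definite), so H is neither positive definite, negative definite, nor indefinite. The second-order test alone is inconclusive -> degen.
(Indeed, f is constant along the null direction of H through x*, so x* is not a strict local extremum.)

degen


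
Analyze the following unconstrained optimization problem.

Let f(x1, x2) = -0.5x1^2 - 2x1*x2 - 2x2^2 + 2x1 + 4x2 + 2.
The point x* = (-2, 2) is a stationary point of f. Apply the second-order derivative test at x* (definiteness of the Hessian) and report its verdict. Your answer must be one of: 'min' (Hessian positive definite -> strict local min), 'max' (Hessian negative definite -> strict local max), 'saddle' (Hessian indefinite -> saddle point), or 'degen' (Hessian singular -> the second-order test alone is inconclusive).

Compute the Hessian H = grad^2 f:
  H = [[-1, -2], [-2, -4]]
Verify stationarity: grad f(x*) = H x* + g = (0, 0).
Eigenvalues of H: -5, 0.
H has a zero eigenvalue (singular; negative semidefinite but not definite), so H is neither positive definite, negative definite, nor indefinite. The second-order test alone is inconclusive -> degen.
(Indeed, f is constant along the null direction of H through x*, so x* is not a strict local extremum.)

degen


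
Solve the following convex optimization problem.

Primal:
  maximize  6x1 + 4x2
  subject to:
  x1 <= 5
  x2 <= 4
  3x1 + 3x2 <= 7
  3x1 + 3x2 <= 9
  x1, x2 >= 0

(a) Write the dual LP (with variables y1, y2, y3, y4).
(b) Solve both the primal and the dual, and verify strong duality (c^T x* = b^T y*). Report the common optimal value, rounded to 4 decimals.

The standard primal-dual pair for 'max c^T x s.t. A x <= b, x >= 0' is:
  Dual:  min b^T y  s.t.  A^T y >= c,  y >= 0.

So the dual LP is:
  minimize  5y1 + 4y2 + 7y3 + 9y4
  subject to:
    y1 + 3y3 + 3y4 >= 6
    y2 + 3y3 + 3y4 >= 4
    y1, y2, y3, y4 >= 0

Solving the primal: x* = (2.3333, 0).
  primal value c^T x* = 14.
Solving the dual: y* = (0, 0, 2, 0).
  dual value b^T y* = 14.
Strong duality: c^T x* = b^T y*. Confirmed.

14


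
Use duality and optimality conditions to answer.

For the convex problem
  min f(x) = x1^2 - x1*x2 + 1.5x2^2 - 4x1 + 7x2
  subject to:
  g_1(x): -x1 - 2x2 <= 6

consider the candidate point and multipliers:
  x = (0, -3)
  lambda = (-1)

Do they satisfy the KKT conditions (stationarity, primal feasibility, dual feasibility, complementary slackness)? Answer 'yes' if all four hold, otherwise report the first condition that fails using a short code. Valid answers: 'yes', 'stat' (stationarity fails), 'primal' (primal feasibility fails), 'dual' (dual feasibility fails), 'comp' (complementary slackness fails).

Gradient of f: grad f(x) = Q x + c = (-1, -2)
Constraint values g_i(x) = a_i^T x - b_i:
  g_1((0, -3)) = 0
Stationarity residual: grad f(x) + sum_i lambda_i a_i = (0, 0)
  -> stationarity OK
Primal feasibility (all g_i <= 0): OK
Dual feasibility (all lambda_i >= 0): FAILS
Complementary slackness (lambda_i * g_i(x) = 0 for all i): OK

Verdict: the first failing condition is dual_feasibility -> dual.

dual


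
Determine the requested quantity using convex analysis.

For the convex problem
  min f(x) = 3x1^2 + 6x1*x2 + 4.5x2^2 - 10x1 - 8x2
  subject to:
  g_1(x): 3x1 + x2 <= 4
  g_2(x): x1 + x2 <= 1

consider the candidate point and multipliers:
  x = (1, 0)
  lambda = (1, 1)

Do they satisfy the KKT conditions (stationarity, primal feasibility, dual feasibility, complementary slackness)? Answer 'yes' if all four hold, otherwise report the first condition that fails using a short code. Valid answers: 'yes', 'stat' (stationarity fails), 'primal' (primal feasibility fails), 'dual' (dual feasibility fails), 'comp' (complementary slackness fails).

Gradient of f: grad f(x) = Q x + c = (-4, -2)
Constraint values g_i(x) = a_i^T x - b_i:
  g_1((1, 0)) = -1
  g_2((1, 0)) = 0
Stationarity residual: grad f(x) + sum_i lambda_i a_i = (0, 0)
  -> stationarity OK
Primal feasibility (all g_i <= 0): OK
Dual feasibility (all lambda_i >= 0): OK
Complementary slackness (lambda_i * g_i(x) = 0 for all i): FAILS

Verdict: the first failing condition is complementary_slackness -> comp.

comp


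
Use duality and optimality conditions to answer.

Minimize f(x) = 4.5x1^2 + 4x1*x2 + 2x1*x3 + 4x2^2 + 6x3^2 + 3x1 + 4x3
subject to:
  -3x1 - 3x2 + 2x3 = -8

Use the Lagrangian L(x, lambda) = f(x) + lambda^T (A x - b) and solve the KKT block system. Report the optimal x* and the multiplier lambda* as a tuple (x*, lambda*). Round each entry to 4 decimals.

Form the Lagrangian:
  L(x, lambda) = (1/2) x^T Q x + c^T x + lambda^T (A x - b)
Stationarity (grad_x L = 0): Q x + c + A^T lambda = 0.
Primal feasibility: A x = b.

This gives the KKT block system:
  [ Q   A^T ] [ x     ]   [-c ]
  [ A    0  ] [ lambda ] = [ b ]

Solving the linear system:
  x*      = (0.7675, 1.1401, -1.1385)
  lambda* = (4.0637)
  f(x*)   = 15.129

x* = (0.7675, 1.1401, -1.1385), lambda* = (4.0637)


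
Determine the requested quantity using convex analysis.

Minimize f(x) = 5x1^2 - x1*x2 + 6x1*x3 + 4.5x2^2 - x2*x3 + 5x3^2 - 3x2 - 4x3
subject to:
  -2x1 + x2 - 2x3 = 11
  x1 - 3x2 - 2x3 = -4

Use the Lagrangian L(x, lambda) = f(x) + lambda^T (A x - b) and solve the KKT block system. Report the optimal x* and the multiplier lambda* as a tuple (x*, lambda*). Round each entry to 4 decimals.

Form the Lagrangian:
  L(x, lambda) = (1/2) x^T Q x + c^T x + lambda^T (A x - b)
Stationarity (grad_x L = 0): Q x + c + A^T lambda = 0.
Primal feasibility: A x = b.

This gives the KKT block system:
  [ Q   A^T ] [ x     ]   [-c ]
  [ A    0  ] [ lambda ] = [ b ]

Solving the linear system:
  x*      = (-2.5473, 1.8395, -2.033)
  lambda* = (-20.0788, -0.6476)
  f(x*)   = 110.4448

x* = (-2.5473, 1.8395, -2.033), lambda* = (-20.0788, -0.6476)


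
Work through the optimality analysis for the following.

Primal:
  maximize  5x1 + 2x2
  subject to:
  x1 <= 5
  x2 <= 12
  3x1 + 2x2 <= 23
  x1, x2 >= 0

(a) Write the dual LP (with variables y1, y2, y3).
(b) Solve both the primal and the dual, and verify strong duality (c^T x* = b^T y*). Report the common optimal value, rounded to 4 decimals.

The standard primal-dual pair for 'max c^T x s.t. A x <= b, x >= 0' is:
  Dual:  min b^T y  s.t.  A^T y >= c,  y >= 0.

So the dual LP is:
  minimize  5y1 + 12y2 + 23y3
  subject to:
    y1 + 3y3 >= 5
    y2 + 2y3 >= 2
    y1, y2, y3 >= 0

Solving the primal: x* = (5, 4).
  primal value c^T x* = 33.
Solving the dual: y* = (2, 0, 1).
  dual value b^T y* = 33.
Strong duality: c^T x* = b^T y*. Confirmed.

33


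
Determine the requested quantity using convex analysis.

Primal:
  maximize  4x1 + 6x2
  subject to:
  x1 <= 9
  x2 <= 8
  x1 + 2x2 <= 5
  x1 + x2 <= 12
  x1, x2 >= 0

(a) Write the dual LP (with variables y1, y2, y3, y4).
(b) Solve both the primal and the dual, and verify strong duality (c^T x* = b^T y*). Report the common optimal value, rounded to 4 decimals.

The standard primal-dual pair for 'max c^T x s.t. A x <= b, x >= 0' is:
  Dual:  min b^T y  s.t.  A^T y >= c,  y >= 0.

So the dual LP is:
  minimize  9y1 + 8y2 + 5y3 + 12y4
  subject to:
    y1 + y3 + y4 >= 4
    y2 + 2y3 + y4 >= 6
    y1, y2, y3, y4 >= 0

Solving the primal: x* = (5, 0).
  primal value c^T x* = 20.
Solving the dual: y* = (0, 0, 4, 0).
  dual value b^T y* = 20.
Strong duality: c^T x* = b^T y*. Confirmed.

20


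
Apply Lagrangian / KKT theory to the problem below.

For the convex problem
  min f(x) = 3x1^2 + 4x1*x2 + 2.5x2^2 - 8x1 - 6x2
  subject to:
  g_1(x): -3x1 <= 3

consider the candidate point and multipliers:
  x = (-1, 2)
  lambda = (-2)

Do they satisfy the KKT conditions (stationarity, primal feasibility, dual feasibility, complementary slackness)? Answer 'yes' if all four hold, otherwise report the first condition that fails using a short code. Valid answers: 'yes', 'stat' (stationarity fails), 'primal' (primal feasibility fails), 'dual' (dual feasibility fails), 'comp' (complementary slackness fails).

Gradient of f: grad f(x) = Q x + c = (-6, 0)
Constraint values g_i(x) = a_i^T x - b_i:
  g_1((-1, 2)) = 0
Stationarity residual: grad f(x) + sum_i lambda_i a_i = (0, 0)
  -> stationarity OK
Primal feasibility (all g_i <= 0): OK
Dual feasibility (all lambda_i >= 0): FAILS
Complementary slackness (lambda_i * g_i(x) = 0 for all i): OK

Verdict: the first failing condition is dual_feasibility -> dual.

dual


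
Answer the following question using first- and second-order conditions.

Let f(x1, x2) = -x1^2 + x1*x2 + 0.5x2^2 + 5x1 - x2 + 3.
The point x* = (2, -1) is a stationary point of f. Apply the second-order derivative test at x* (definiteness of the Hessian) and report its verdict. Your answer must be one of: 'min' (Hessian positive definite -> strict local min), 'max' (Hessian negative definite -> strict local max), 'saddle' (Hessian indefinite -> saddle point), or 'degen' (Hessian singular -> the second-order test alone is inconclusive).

Compute the Hessian H = grad^2 f:
  H = [[-2, 1], [1, 1]]
Verify stationarity: grad f(x*) = H x* + g = (0, 0).
Eigenvalues of H: -2.3028, 1.3028.
Eigenvalues have mixed signs, so H is indefinite -> x* is a saddle point.

saddle


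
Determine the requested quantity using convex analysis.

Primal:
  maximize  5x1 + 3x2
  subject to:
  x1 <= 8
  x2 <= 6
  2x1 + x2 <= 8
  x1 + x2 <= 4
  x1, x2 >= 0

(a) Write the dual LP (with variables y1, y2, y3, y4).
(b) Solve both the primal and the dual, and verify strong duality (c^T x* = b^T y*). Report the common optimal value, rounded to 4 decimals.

The standard primal-dual pair for 'max c^T x s.t. A x <= b, x >= 0' is:
  Dual:  min b^T y  s.t.  A^T y >= c,  y >= 0.

So the dual LP is:
  minimize  8y1 + 6y2 + 8y3 + 4y4
  subject to:
    y1 + 2y3 + y4 >= 5
    y2 + y3 + y4 >= 3
    y1, y2, y3, y4 >= 0

Solving the primal: x* = (4, 0).
  primal value c^T x* = 20.
Solving the dual: y* = (0, 0, 0, 5).
  dual value b^T y* = 20.
Strong duality: c^T x* = b^T y*. Confirmed.

20


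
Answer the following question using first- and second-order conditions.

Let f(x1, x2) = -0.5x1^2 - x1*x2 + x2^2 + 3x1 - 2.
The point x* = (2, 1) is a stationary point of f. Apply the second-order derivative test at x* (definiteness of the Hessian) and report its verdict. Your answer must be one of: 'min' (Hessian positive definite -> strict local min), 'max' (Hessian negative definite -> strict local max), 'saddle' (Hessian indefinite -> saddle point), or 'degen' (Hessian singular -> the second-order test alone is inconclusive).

Compute the Hessian H = grad^2 f:
  H = [[-1, -1], [-1, 2]]
Verify stationarity: grad f(x*) = H x* + g = (0, 0).
Eigenvalues of H: -1.3028, 2.3028.
Eigenvalues have mixed signs, so H is indefinite -> x* is a saddle point.

saddle


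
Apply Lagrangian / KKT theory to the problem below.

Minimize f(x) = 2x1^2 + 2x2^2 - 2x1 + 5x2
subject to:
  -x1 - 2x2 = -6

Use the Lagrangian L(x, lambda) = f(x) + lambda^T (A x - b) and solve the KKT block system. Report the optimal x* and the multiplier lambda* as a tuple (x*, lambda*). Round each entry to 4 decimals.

Form the Lagrangian:
  L(x, lambda) = (1/2) x^T Q x + c^T x + lambda^T (A x - b)
Stationarity (grad_x L = 0): Q x + c + A^T lambda = 0.
Primal feasibility: A x = b.

This gives the KKT block system:
  [ Q   A^T ] [ x     ]   [-c ]
  [ A    0  ] [ lambda ] = [ b ]

Solving the linear system:
  x*      = (2.1, 1.95)
  lambda* = (6.4)
  f(x*)   = 21.975

x* = (2.1, 1.95), lambda* = (6.4)


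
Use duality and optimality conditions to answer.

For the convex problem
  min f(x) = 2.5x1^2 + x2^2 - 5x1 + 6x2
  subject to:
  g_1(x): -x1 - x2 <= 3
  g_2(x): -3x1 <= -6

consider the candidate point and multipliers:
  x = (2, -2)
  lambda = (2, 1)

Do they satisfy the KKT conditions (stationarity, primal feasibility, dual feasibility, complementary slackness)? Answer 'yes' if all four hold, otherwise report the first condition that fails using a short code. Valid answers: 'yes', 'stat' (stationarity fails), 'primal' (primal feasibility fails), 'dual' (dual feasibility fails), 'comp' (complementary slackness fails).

Gradient of f: grad f(x) = Q x + c = (5, 2)
Constraint values g_i(x) = a_i^T x - b_i:
  g_1((2, -2)) = -3
  g_2((2, -2)) = 0
Stationarity residual: grad f(x) + sum_i lambda_i a_i = (0, 0)
  -> stationarity OK
Primal feasibility (all g_i <= 0): OK
Dual feasibility (all lambda_i >= 0): OK
Complementary slackness (lambda_i * g_i(x) = 0 for all i): FAILS

Verdict: the first failing condition is complementary_slackness -> comp.

comp


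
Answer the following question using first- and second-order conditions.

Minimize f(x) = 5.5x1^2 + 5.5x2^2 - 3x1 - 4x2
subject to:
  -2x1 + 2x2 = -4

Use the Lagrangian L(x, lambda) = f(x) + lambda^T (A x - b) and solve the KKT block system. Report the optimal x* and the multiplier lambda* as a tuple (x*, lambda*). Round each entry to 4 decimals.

Form the Lagrangian:
  L(x, lambda) = (1/2) x^T Q x + c^T x + lambda^T (A x - b)
Stationarity (grad_x L = 0): Q x + c + A^T lambda = 0.
Primal feasibility: A x = b.

This gives the KKT block system:
  [ Q   A^T ] [ x     ]   [-c ]
  [ A    0  ] [ lambda ] = [ b ]

Solving the linear system:
  x*      = (1.3182, -0.6818)
  lambda* = (5.75)
  f(x*)   = 10.8864

x* = (1.3182, -0.6818), lambda* = (5.75)


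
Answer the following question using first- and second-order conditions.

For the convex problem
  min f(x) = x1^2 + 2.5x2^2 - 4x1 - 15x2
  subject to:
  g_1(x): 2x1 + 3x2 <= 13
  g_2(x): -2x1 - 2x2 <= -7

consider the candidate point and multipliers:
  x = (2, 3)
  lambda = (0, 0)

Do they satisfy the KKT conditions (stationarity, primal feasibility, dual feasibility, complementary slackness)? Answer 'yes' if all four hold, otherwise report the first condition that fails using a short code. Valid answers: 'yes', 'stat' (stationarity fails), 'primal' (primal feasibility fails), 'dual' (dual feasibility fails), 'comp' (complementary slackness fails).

Gradient of f: grad f(x) = Q x + c = (0, 0)
Constraint values g_i(x) = a_i^T x - b_i:
  g_1((2, 3)) = 0
  g_2((2, 3)) = -3
Stationarity residual: grad f(x) + sum_i lambda_i a_i = (0, 0)
  -> stationarity OK
Primal feasibility (all g_i <= 0): OK
Dual feasibility (all lambda_i >= 0): OK
Complementary slackness (lambda_i * g_i(x) = 0 for all i): OK

Verdict: yes, KKT holds.

yes


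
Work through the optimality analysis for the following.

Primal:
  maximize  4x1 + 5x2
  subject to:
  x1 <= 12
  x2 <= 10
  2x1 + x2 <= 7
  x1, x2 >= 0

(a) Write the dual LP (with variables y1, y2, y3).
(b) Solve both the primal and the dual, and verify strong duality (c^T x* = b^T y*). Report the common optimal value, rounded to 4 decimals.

The standard primal-dual pair for 'max c^T x s.t. A x <= b, x >= 0' is:
  Dual:  min b^T y  s.t.  A^T y >= c,  y >= 0.

So the dual LP is:
  minimize  12y1 + 10y2 + 7y3
  subject to:
    y1 + 2y3 >= 4
    y2 + y3 >= 5
    y1, y2, y3 >= 0

Solving the primal: x* = (0, 7).
  primal value c^T x* = 35.
Solving the dual: y* = (0, 0, 5).
  dual value b^T y* = 35.
Strong duality: c^T x* = b^T y*. Confirmed.

35


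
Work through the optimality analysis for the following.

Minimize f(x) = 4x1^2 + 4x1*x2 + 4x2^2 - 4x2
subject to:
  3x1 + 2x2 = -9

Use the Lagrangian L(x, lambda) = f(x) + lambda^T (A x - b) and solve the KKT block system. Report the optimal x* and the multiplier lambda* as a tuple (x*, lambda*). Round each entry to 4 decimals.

Form the Lagrangian:
  L(x, lambda) = (1/2) x^T Q x + c^T x + lambda^T (A x - b)
Stationarity (grad_x L = 0): Q x + c + A^T lambda = 0.
Primal feasibility: A x = b.

This gives the KKT block system:
  [ Q   A^T ] [ x     ]   [-c ]
  [ A    0  ] [ lambda ] = [ b ]

Solving the linear system:
  x*      = (-3, 0)
  lambda* = (8)
  f(x*)   = 36

x* = (-3, 0), lambda* = (8)


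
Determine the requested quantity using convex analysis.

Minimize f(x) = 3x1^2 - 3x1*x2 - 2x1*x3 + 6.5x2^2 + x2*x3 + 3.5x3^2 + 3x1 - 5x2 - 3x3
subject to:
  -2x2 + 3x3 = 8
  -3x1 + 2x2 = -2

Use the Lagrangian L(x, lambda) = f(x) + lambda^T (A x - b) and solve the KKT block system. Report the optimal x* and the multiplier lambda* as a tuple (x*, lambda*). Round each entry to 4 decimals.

Form the Lagrangian:
  L(x, lambda) = (1/2) x^T Q x + c^T x + lambda^T (A x - b)
Stationarity (grad_x L = 0): Q x + c + A^T lambda = 0.
Primal feasibility: A x = b.

This gives the KKT block system:
  [ Q   A^T ] [ x     ]   [-c ]
  [ A    0  ] [ lambda ] = [ b ]

Solving the linear system:
  x*      = (0.3721, -0.4419, 2.3721)
  lambda* = (-4.1395, 0.6047)
  f(x*)   = 15.2674

x* = (0.3721, -0.4419, 2.3721), lambda* = (-4.1395, 0.6047)


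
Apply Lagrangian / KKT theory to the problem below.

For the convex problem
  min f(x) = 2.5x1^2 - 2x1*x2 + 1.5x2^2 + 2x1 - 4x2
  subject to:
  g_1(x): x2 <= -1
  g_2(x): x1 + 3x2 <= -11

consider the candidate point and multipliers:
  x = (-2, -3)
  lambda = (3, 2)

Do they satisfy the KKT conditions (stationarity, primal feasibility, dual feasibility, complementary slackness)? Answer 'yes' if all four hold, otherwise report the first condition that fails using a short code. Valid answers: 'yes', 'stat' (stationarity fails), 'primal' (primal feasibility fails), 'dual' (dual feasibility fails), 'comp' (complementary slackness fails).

Gradient of f: grad f(x) = Q x + c = (-2, -9)
Constraint values g_i(x) = a_i^T x - b_i:
  g_1((-2, -3)) = -2
  g_2((-2, -3)) = 0
Stationarity residual: grad f(x) + sum_i lambda_i a_i = (0, 0)
  -> stationarity OK
Primal feasibility (all g_i <= 0): OK
Dual feasibility (all lambda_i >= 0): OK
Complementary slackness (lambda_i * g_i(x) = 0 for all i): FAILS

Verdict: the first failing condition is complementary_slackness -> comp.

comp


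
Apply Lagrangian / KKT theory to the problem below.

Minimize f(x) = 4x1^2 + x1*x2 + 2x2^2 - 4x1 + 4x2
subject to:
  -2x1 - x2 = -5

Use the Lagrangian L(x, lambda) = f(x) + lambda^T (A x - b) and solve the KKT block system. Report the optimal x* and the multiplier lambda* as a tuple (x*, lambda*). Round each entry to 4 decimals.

Form the Lagrangian:
  L(x, lambda) = (1/2) x^T Q x + c^T x + lambda^T (A x - b)
Stationarity (grad_x L = 0): Q x + c + A^T lambda = 0.
Primal feasibility: A x = b.

This gives the KKT block system:
  [ Q   A^T ] [ x     ]   [-c ]
  [ A    0  ] [ lambda ] = [ b ]

Solving the linear system:
  x*      = (2.35, 0.3)
  lambda* = (7.55)
  f(x*)   = 14.775

x* = (2.35, 0.3), lambda* = (7.55)


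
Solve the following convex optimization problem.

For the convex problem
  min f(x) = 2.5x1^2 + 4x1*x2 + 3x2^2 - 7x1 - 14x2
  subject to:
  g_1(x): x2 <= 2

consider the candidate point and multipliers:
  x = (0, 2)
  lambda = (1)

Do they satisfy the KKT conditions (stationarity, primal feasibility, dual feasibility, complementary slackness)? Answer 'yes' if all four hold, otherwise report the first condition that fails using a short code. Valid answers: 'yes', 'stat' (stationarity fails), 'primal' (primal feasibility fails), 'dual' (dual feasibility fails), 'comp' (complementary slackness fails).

Gradient of f: grad f(x) = Q x + c = (1, -2)
Constraint values g_i(x) = a_i^T x - b_i:
  g_1((0, 2)) = 0
Stationarity residual: grad f(x) + sum_i lambda_i a_i = (1, -1)
  -> stationarity FAILS
Primal feasibility (all g_i <= 0): OK
Dual feasibility (all lambda_i >= 0): OK
Complementary slackness (lambda_i * g_i(x) = 0 for all i): OK

Verdict: the first failing condition is stationarity -> stat.

stat


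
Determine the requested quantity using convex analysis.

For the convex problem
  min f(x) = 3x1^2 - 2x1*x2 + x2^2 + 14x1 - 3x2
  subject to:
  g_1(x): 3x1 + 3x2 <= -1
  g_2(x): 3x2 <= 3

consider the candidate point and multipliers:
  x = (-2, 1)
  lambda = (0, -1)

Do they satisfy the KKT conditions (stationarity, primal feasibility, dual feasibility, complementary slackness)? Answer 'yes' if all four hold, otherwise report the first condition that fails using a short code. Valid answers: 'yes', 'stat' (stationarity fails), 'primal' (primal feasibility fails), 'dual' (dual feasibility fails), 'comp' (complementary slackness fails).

Gradient of f: grad f(x) = Q x + c = (0, 3)
Constraint values g_i(x) = a_i^T x - b_i:
  g_1((-2, 1)) = -2
  g_2((-2, 1)) = 0
Stationarity residual: grad f(x) + sum_i lambda_i a_i = (0, 0)
  -> stationarity OK
Primal feasibility (all g_i <= 0): OK
Dual feasibility (all lambda_i >= 0): FAILS
Complementary slackness (lambda_i * g_i(x) = 0 for all i): OK

Verdict: the first failing condition is dual_feasibility -> dual.

dual


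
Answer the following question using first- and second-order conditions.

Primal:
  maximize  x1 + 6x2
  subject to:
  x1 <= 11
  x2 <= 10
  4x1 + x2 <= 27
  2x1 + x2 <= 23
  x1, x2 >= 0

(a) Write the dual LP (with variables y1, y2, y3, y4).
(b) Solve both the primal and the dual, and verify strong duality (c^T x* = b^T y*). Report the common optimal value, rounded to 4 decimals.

The standard primal-dual pair for 'max c^T x s.t. A x <= b, x >= 0' is:
  Dual:  min b^T y  s.t.  A^T y >= c,  y >= 0.

So the dual LP is:
  minimize  11y1 + 10y2 + 27y3 + 23y4
  subject to:
    y1 + 4y3 + 2y4 >= 1
    y2 + y3 + y4 >= 6
    y1, y2, y3, y4 >= 0

Solving the primal: x* = (4.25, 10).
  primal value c^T x* = 64.25.
Solving the dual: y* = (0, 5.75, 0.25, 0).
  dual value b^T y* = 64.25.
Strong duality: c^T x* = b^T y*. Confirmed.

64.25
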